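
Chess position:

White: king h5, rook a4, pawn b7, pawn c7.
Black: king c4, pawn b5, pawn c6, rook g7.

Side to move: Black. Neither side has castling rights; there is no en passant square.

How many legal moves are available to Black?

7

Black to move; king on c4.
In check: yes, from the white rook on a4.
Legal moves: Kd5, Kc5, Kd3, Kc3, Kb3, bxa4, b4.
Count: 7.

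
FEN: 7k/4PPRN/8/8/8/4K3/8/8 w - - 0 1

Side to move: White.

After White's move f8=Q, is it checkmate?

After f8=Q: black king on h8; in check: yes, from the white queen on f8.
King squares — g7: attacked by Qf8; h7: attacked by Rg7; g8: attacked by Rg7.
Black has no legal moves → checkmate.

yes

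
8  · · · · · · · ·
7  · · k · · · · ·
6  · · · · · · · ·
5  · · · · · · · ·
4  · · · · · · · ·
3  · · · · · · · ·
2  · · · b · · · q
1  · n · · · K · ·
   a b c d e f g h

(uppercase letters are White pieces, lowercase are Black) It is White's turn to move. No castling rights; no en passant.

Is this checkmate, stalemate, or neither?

White to move; white king on f1.
In check: no.
King squares — e1: attacked by Bd2; g1: attacked by Qh2; e2: attacked by Qh2; f2: attacked by Qh2; g2: attacked by Qh2.
Legal moves for White: none.
Not in check and no legal moves → stalemate.

stalemate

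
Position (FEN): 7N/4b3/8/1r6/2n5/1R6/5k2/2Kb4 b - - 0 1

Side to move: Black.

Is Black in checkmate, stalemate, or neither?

neither

Black to move; black king on f2.
In check: no.
Legal moves for Black include: Bf8, Bd8, Bf6, Bd6, Bg5+, Bc5, Bh4, Bb4, Ba3+, Rb8, Rb7, Rb6, Rh5, Rg5, Rf5, Re5, Rd5, Rc5, ... (list truncated; more exist).
Black has legal moves and is not in check → neither.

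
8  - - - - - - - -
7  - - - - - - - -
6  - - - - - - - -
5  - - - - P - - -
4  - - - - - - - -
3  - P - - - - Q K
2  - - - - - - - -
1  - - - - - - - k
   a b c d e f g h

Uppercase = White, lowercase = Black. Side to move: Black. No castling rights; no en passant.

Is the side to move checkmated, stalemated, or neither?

stalemate

Black to move; black king on h1.
In check: no.
King squares — g1: attacked by Qg3; g2: attacked by Qg3; h2: attacked by Qg3.
Legal moves for Black: none.
Not in check and no legal moves → stalemate.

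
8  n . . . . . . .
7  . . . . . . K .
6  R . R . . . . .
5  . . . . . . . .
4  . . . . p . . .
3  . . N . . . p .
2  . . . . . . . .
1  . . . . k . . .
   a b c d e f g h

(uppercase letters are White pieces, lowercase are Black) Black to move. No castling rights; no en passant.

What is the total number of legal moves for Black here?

Black to move; king on e1.
In check: no.
Legal moves: Nc7, Nb6, Kf2, Kd2, Kf1, e3, g2.
Count: 7.

7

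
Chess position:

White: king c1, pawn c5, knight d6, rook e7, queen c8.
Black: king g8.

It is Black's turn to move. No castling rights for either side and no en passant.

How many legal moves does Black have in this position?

0

Black to move; king on g8.
In check: yes, from the white queen on c8.
Legal moves: none.
Count: 0.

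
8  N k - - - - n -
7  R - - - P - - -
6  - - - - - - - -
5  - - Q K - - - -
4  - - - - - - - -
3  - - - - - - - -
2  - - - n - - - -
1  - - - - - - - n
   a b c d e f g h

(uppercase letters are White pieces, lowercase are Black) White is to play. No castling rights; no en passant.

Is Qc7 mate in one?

yes

After Qc7: black king on b8; in check: yes, from the white queen on c7.
King squares — a7: attacked by Qc7; b7: attacked by Ra7; c7: attacked by Ra7; a8: attacked by Ra7; c8: attacked by Qc7.
Black has no legal moves → checkmate.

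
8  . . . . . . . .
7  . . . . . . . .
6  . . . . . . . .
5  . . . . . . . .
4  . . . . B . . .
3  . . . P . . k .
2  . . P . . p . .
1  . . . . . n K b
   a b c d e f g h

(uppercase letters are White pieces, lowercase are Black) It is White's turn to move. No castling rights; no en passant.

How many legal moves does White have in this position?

White to move; king on g1.
In check: yes, from the black pawn on f2.
Legal moves: Kxh1, Kxf1.
Count: 2.

2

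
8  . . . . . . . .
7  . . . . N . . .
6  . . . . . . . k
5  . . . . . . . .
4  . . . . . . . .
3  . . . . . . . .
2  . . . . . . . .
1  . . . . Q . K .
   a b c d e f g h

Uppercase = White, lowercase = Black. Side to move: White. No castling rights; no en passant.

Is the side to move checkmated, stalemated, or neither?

White to move; white king on g1.
In check: no.
Legal moves for White include: Ng8+, Nc8, Ng6, Nc6, Nf5+, Nd5, Kh2, Kg2, Kf2, Kh1, Kf1, Qe6+, Qe5, Qa5, Qh4+, Qe4, Qb4, Qg3, ... (list truncated; more exist).
White has legal moves and is not in check → neither.

neither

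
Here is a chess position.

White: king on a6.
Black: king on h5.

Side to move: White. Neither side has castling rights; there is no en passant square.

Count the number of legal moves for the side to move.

White to move; king on a6.
In check: no.
Legal moves: Kb7, Ka7, Kb6, Kb5, Ka5.
Count: 5.

5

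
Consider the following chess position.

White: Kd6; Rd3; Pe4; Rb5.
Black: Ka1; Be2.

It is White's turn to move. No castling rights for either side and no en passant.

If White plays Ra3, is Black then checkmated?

After Ra3: black king on a1; in check: yes, from the white rook on a3.
King squares — b1: attacked by Rb5; a2: attacked by Ra3; b2: attacked by Rb5.
Black has no legal moves → checkmate.

yes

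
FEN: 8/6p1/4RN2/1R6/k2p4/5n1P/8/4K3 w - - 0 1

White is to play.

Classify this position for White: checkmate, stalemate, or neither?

White to move; white king on e1.
In check: yes, from the black knight on f3.
King squares — d1: available; f1: available; d2: attacked by Nf3; e2: available; f2: available.
Legal moves for White: Kf2, Ke2, Kf1, Kd1.
White is in check but has 4 legal moves → neither.

neither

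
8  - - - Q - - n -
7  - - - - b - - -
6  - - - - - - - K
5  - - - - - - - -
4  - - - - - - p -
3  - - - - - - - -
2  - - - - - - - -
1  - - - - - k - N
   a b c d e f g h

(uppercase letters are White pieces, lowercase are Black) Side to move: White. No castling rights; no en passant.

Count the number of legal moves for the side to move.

5

White to move; king on h6.
In check: yes, from the black knight on g8.
Legal moves: Kh7, Kg7, Kg6, Kh5, Qxg8.
Count: 5.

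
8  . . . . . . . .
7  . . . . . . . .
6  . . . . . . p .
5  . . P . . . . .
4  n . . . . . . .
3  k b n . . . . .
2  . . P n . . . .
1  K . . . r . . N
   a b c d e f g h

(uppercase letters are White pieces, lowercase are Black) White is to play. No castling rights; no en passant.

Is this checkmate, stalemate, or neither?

White to move; white king on a1.
In check: yes, from the black rook on e1.
King squares — b1: attacked by Re1; a2: attacked by Ka3; b2: attacked by Ka3.
Legal moves for White: none.
In check with no legal moves → checkmate.

checkmate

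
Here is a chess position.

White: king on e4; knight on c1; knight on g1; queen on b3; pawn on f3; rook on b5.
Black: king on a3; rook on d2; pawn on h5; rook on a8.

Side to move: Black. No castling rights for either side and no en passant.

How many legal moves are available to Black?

0

Black to move; king on a3.
In check: yes, from the white queen on b3.
Legal moves: none.
Count: 0.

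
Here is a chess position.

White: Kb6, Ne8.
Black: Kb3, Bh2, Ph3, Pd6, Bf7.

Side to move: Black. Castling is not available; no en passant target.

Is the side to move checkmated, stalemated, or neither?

Black to move; black king on b3.
In check: no.
Legal moves for Black include: Bg8, Bxe8, Bg6, Be6, Bh5, Bd5, Bc4, Kc4, Kb4, Ka4, Kc3, Ka3, Kc2, Kb2, Ka2, Be5, Bf4, Bg3, ... (list truncated; more exist).
Black has legal moves and is not in check → neither.

neither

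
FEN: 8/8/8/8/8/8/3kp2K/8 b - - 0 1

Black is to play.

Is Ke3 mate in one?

no

After Ke3: white king on h2; in check: no.
White is not in check, so this cannot be checkmate.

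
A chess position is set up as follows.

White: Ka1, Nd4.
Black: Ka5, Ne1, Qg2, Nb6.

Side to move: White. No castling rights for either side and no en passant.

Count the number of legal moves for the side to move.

White to move; king on a1.
In check: no.
Legal moves: Ne6, Nc6+, Nf5, Nb5, Nf3, Nb3+, Ne2, Nc2, Kb1.
Count: 9.

9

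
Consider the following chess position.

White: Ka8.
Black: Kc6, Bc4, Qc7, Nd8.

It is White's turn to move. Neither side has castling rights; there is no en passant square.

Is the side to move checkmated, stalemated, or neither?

White to move; white king on a8.
In check: no.
King squares — a7: attacked by Qc7; b7: attacked by Kc6; b8: attacked by Qc7.
Legal moves for White: none.
Not in check and no legal moves → stalemate.

stalemate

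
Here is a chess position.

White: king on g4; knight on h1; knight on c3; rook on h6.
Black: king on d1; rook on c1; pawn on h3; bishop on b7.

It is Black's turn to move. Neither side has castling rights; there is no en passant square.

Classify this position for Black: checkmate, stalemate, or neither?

Black to move; black king on d1.
In check: yes, from the white knight on c3.
Legal moves for Black: Kd2, Kc2, Ke1, Rxc3.
Black is in check but has 4 legal moves → neither.

neither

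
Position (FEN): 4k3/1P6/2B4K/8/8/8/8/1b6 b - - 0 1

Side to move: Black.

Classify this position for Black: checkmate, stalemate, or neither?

neither

Black to move; black king on e8.
In check: yes, from the white bishop on c6.
King squares — d7: attacked by Bc6; e7: available; f7: available; d8: available; f8: available.
Legal moves for Black: Kf8, Kd8, Kf7, Ke7.
Black is in check but has 4 legal moves → neither.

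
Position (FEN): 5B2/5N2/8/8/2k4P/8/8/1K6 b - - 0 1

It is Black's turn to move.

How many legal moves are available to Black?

6

Black to move; king on c4.
In check: no.
Legal moves: Kd5, Kb5, Kd4, Kd3, Kc3, Kb3.
Count: 6.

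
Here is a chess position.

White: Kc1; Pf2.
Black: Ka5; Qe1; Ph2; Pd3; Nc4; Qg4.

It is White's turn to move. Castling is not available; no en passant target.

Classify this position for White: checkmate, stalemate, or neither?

checkmate

White to move; white king on c1.
In check: yes, from the black queen on e1.
King squares — b1: attacked by Qe1; d1: attacked by Qe1; b2: attacked by Nc4; c2: attacked by Pd3; d2: attacked by Qe1.
Legal moves for White: none.
In check with no legal moves → checkmate.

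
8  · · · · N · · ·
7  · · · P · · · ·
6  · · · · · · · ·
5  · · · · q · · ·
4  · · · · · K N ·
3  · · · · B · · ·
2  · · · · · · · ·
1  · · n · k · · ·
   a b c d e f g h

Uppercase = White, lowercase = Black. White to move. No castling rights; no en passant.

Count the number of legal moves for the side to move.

3

White to move; king on f4.
In check: yes, from the black queen on e5.
Legal moves: Kxe5, Kf3, Nxe5.
Count: 3.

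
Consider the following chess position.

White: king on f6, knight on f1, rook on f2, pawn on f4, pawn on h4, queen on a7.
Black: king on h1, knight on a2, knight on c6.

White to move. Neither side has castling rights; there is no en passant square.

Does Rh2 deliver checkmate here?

yes

After Rh2: black king on h1; in check: yes, from the white rook on h2.
King squares — g1: attacked by Qa7; g2: attacked by Rh2; h2: attacked by Nf1.
Black has no legal moves → checkmate.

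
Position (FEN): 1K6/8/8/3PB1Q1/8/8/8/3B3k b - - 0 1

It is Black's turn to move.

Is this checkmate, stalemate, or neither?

Black to move; black king on h1.
In check: no.
King squares — g1: attacked by Qg5; g2: attacked by Qg5; h2: attacked by Be5.
Legal moves for Black: none.
Not in check and no legal moves → stalemate.

stalemate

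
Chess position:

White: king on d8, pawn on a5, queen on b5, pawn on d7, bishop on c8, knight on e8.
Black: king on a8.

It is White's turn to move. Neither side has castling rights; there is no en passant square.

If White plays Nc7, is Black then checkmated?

After Nc7: black king on a8; in check: yes, from the white knight on c7.
Black has 1 legal reply: Ka7.
In check but a legal move exists → not checkmate.

no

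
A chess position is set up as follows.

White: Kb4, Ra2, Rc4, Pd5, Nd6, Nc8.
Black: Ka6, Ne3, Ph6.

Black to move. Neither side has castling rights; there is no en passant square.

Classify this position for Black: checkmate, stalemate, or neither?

checkmate

Black to move; black king on a6.
In check: yes, from the white rook on a2.
King squares — a5: attacked by Ra2; b5: attacked by Kb4; b6: attacked by Nc8; a7: attacked by Ra2; b7: attacked by Nd6.
Legal moves for Black: none.
In check with no legal moves → checkmate.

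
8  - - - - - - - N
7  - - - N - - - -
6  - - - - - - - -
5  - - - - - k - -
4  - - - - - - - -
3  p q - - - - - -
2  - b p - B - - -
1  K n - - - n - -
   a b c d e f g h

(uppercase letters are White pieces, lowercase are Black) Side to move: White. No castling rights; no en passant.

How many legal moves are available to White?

White to move; king on a1.
In check: yes, from the black bishop on b2.
Legal moves: none.
Count: 0.

0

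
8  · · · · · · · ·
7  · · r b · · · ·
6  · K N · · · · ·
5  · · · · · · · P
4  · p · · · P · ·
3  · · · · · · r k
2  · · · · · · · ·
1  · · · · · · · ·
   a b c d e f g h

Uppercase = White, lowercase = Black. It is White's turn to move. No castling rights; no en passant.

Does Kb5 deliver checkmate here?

no

After Kb5: black king on h3; in check: no.
Black is not in check, so this cannot be checkmate.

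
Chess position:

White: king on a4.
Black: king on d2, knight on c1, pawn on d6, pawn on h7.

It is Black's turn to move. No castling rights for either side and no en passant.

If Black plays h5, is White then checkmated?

no

After h5: white king on a4; in check: no.
White is not in check, so this cannot be checkmate.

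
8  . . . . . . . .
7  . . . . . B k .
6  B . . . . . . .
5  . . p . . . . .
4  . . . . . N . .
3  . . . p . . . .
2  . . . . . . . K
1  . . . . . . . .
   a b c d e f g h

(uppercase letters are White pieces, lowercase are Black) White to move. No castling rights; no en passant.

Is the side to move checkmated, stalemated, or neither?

neither

White to move; white king on h2.
In check: no.
Legal moves for White include: Bg8, Be8, Bg6, Be6, Bh5, Bd5, Bfc4, Bb3, Ba2, Bc8, Bb7, Bb5, Bac4, Bxd3, Ng6, Ne6+, Nh5+, Nd5, ... (list truncated; more exist).
White has legal moves and is not in check → neither.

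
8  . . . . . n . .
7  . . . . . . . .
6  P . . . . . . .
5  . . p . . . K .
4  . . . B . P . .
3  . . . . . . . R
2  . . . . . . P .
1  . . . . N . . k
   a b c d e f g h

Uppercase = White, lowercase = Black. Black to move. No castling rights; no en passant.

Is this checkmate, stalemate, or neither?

Black to move; black king on h1.
In check: yes, from the white rook on h3.
King squares — g1: attacked by Bd4; g2: attacked by Ne1; h2: attacked by Rh3.
Legal moves for Black: none.
In check with no legal moves → checkmate.

checkmate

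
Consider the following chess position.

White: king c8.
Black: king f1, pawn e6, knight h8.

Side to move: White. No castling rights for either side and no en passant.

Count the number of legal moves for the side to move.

5

White to move; king on c8.
In check: no.
Legal moves: Kd8, Kb8, Kd7, Kc7, Kb7.
Count: 5.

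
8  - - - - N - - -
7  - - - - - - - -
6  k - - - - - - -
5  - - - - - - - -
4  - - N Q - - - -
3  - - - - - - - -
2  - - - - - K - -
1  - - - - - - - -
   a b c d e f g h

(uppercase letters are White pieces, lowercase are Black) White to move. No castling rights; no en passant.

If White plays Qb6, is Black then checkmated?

yes

After Qb6: black king on a6; in check: yes, from the white queen on b6.
King squares — a5: attacked by Nc4; b5: attacked by Qb6; b6: attacked by Nc4; a7: attacked by Qb6; b7: attacked by Qb6.
Black has no legal moves → checkmate.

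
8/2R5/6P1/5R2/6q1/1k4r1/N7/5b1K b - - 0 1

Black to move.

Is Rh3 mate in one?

After Rh3: white king on h1; in check: yes, from the black rook on h3.
King squares — g1: attacked by Qg4; g2: attacked by Bf1; h2: attacked by Rh3.
White has no legal moves → checkmate.

yes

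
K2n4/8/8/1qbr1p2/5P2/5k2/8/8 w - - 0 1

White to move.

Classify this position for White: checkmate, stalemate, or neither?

stalemate

White to move; white king on a8.
In check: no.
King squares — a7: attacked by Bc5; b7: attacked by Qb5; b8: attacked by Qb5.
Legal moves for White: none.
Not in check and no legal moves → stalemate.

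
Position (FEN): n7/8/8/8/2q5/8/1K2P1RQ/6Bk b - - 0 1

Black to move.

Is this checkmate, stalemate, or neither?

Black to move; black king on h1.
In check: yes, from the white queen on h2.
King squares — g1: attacked by Rg2; g2: attacked by Qh2; h2: attacked by Bg1.
Legal moves for Black: none.
In check with no legal moves → checkmate.

checkmate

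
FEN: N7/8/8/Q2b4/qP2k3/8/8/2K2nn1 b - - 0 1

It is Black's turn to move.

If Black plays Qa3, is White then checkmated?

After Qa3: white king on c1; in check: yes, from the black queen on a3.
White has 4 legal replies: Kc2, Kd1, Kb1, Qxa3.
In check but a legal move exists → not checkmate.

no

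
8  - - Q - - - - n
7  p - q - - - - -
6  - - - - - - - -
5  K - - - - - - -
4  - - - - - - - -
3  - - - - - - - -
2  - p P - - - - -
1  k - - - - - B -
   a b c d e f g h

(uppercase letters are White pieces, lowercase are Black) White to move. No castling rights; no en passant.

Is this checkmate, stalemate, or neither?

neither

White to move; white king on a5.
In check: yes, from the black queen on c7.
King squares — a4: available; b4: available; b5: available; a6: available; b6: attacked by Pa7.
Legal moves for White: Ka6, Kb5, Kb4, Ka4, Qxc7, Bb6.
White is in check but has 6 legal moves → neither.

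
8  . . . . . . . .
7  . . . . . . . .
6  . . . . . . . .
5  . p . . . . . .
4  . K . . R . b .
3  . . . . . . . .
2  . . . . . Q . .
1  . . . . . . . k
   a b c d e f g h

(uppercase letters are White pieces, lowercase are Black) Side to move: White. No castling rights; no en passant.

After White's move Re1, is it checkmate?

After Re1: black king on h1; in check: yes, from the white rook on e1.
King squares — g1: attacked by Re1; g2: attacked by Qf2; h2: attacked by Qf2.
Black has no legal moves → checkmate.

yes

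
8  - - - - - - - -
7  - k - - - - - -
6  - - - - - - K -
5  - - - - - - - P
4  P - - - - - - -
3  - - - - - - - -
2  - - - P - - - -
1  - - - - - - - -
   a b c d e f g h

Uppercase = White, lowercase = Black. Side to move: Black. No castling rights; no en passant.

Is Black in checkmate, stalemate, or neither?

neither

Black to move; black king on b7.
In check: no.
Legal moves for Black: Kc8, Kb8, Ka8, Kc7, Ka7, Kc6, Kb6, Ka6.
Black has 8 legal moves and is not in check → neither.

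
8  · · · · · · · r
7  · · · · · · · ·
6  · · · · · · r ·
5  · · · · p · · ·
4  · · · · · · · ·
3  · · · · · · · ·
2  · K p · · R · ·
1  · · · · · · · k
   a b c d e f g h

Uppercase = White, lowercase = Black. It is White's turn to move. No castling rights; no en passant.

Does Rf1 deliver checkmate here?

After Rf1: black king on h1; in check: yes, from the white rook on f1.
Black has 3 legal replies: Kh2, Kg2, Rg1.
In check but a legal move exists → not checkmate.

no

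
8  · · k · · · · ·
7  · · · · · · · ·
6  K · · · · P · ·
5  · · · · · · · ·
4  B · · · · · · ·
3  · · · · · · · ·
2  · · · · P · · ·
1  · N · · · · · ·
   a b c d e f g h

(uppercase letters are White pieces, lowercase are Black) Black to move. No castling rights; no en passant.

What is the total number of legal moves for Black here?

3

Black to move; king on c8.
In check: no.
Legal moves: Kd8, Kb8, Kc7.
Count: 3.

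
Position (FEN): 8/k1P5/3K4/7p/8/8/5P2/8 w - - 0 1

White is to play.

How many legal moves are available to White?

White to move; king on d6.
In check: no.
Legal moves: Ke7, Kd7, Ke6, Kc6, Ke5, Kd5, Kc5, c8=Q, c8=R, c8=B, c8=N+, f3, f4.
Count: 13.

13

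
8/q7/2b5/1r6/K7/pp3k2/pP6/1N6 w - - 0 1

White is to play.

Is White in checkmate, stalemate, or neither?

checkmate

White to move; white king on a4.
In check: yes, from the black queen on a7.
King squares — a3: attacked by Qa7; b3: attacked by Rb5; b4: attacked by Rb5; a5: attacked by Rb5; b5: attacked by Bc6.
Legal moves for White: none.
In check with no legal moves → checkmate.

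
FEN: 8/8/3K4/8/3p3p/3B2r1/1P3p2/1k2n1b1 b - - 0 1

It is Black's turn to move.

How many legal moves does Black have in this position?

Black to move; king on b1.
In check: yes, from the white bishop on d3.
Legal moves: Kxb2, Ka2, Kc1, Ka1, Rxd3, Nxd3, Nc2.
Count: 7.

7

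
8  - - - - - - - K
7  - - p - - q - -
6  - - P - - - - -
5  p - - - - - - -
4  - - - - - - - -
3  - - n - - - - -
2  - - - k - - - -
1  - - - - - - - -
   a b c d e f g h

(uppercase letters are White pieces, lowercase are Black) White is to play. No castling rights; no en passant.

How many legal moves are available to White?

White to move; king on h8.
In check: no.
Legal moves: none.
Count: 0.

0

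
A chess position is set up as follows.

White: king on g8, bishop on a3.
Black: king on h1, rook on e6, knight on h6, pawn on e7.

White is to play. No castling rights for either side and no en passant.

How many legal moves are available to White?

4

White to move; king on g8.
In check: yes, from the black knight on h6.
Legal moves: Kh8, Kf8, Kh7, Kg7.
Count: 4.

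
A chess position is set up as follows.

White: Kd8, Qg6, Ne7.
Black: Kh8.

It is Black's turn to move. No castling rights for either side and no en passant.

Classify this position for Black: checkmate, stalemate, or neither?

Black to move; black king on h8.
In check: no.
King squares — g7: attacked by Qg6; h7: attacked by Qg6; g8: attacked by Qg6.
Legal moves for Black: none.
Not in check and no legal moves → stalemate.

stalemate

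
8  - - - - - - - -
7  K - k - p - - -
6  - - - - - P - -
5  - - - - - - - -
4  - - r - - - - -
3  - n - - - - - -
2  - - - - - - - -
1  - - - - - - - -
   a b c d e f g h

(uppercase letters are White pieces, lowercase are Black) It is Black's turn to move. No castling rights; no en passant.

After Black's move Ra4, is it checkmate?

After Ra4: white king on a7; in check: yes, from the black rook on a4.
King squares — a6: attacked by Ra4; b6: attacked by Kc7; b7: attacked by Kc7; a8: attacked by Ra4; b8: attacked by Kc7.
White has no legal moves → checkmate.

yes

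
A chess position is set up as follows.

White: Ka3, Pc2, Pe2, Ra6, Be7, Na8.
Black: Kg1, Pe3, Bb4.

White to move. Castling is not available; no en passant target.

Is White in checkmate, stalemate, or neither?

White to move; white king on a3.
In check: yes, from the black bishop on b4.
Legal moves for White: Kxb4, Ka4, Kb3, Kb2, Ka2, Bxb4.
White is in check but has 6 legal moves → neither.

neither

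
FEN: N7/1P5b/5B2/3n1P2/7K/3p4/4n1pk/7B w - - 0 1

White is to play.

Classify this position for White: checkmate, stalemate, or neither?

White to move; white king on h4.
In check: no.
Legal moves for White include: Nc7, Nb6, Bh8, Bd8, Bg7, Be7, Bg5, Be5+, Bd4, Bc3, Bb2, Ba1, Kh5, Kg5, Kg4, Bxg2, b8=Q+, b8=R, ... (list truncated; more exist).
White has legal moves and is not in check → neither.

neither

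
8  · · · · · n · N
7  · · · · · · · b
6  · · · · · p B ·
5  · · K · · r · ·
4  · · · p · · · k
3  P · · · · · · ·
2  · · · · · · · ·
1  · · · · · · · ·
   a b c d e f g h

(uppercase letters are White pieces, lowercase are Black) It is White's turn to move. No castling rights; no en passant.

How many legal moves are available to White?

7

White to move; king on c5.
In check: yes, from the black rook on f5.
Legal moves: Kd6, Kc6, Kb6, Kxd4, Kc4, Kb4, Bxf5.
Count: 7.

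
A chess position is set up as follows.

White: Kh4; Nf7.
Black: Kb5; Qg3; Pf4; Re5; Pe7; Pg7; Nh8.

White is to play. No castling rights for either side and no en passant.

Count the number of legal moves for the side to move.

White to move; king on h4.
In check: yes, from the black queen on g3.
Legal moves: none.
Count: 0.

0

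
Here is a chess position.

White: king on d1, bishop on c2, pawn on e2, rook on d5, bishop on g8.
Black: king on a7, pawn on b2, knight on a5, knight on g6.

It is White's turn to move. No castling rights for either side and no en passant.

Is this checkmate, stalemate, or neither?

White to move; white king on d1.
In check: no.
Legal moves for White include: Bh7, Bf7, Be6, Rd8, Rd7+, Rd6, Rh5, Rg5, Rf5, Re5, Rc5, Rb5, Rxa5+, Rd4, Rd3, Rd2, Bxg6, Bf5, ... (list truncated; more exist).
White has legal moves and is not in check → neither.

neither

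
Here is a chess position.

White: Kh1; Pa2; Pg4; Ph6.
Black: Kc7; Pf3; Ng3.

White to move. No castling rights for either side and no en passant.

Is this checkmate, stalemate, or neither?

neither

White to move; white king on h1.
In check: yes, from the black knight on g3.
King squares — g1: available; g2: attacked by Pf3; h2: available.
Legal moves for White: Kh2, Kg1.
White is in check but has 2 legal moves → neither.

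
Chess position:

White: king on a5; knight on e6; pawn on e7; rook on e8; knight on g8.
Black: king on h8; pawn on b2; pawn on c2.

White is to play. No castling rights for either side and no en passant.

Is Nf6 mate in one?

yes

After Nf6: black king on h8; in check: yes, from the white rook on e8.
King squares — g7: attacked by Ne6; h7: attacked by Nf6; g8: attacked by Nf6.
Black has no legal moves → checkmate.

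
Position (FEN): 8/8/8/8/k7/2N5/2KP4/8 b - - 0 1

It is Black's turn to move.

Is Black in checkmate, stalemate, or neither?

Black to move; black king on a4.
In check: yes, from the white knight on c3.
Legal moves for Black: Ka5, Kb4, Ka3.
Black is in check but has 3 legal moves → neither.

neither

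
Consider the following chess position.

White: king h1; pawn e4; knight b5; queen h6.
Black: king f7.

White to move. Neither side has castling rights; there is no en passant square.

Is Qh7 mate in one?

After Qh7: black king on f7; in check: yes, from the white queen on h7.
Black has 4 legal replies: Kf8, Ke8, Kf6, Ke6.
In check but a legal move exists → not checkmate.

no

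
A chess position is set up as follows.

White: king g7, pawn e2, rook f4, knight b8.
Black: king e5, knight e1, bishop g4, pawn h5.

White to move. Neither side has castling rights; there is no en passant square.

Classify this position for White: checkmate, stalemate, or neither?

neither

White to move; white king on g7.
In check: no.
Legal moves for White include: Nd7+, Nc6+, Na6, Kh8, Kg8, Kf8, Kh7, Kf7, Kh6, Kg6, Rf8, Rf7, Rf6, Rf5+, Rxg4, Re4+, Rd4, Rc4, ... (list truncated; more exist).
White has legal moves and is not in check → neither.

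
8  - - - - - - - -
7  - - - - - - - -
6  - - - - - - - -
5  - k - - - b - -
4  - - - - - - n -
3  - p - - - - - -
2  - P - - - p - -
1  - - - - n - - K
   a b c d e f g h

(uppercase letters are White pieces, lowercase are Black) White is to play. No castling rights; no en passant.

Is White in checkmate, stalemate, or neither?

stalemate

White to move; white king on h1.
In check: no.
King squares — g1: attacked by Pf2; g2: attacked by Ne1; h2: attacked by Ng4.
Legal moves for White: none.
Not in check and no legal moves → stalemate.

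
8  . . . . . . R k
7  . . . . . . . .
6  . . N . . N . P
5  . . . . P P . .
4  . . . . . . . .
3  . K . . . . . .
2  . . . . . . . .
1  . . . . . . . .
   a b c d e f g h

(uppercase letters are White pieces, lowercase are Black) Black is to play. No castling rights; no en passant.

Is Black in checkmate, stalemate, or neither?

Black to move; black king on h8.
In check: yes, from the white rook on g8.
King squares — g7: attacked by Ph6; h7: attacked by Nf6; g8: attacked by Nf6.
Legal moves for Black: none.
In check with no legal moves → checkmate.

checkmate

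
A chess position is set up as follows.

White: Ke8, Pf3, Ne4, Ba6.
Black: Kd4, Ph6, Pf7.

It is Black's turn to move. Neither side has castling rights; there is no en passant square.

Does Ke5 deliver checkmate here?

no

After Ke5: white king on e8; in check: no.
White is not in check, so this cannot be checkmate.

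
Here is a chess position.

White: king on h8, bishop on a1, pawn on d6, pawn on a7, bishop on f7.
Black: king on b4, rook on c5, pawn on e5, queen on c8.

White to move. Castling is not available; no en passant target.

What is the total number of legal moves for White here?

4

White to move; king on h8.
In check: yes, from the black queen on c8.
Legal moves: Kh7, Kg7, Bg8, Be8.
Count: 4.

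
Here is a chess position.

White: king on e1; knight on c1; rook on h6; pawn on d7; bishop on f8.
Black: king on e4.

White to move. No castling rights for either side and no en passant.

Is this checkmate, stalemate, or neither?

neither

White to move; white king on e1.
In check: no.
Legal moves for White include: Bg7, Be7, Bd6, Bc5, Bb4, Ba3, Rh8, Rh7, Rg6, Rf6, Re6+, Rd6, Rc6, Rb6, Ra6, Rh5, Rh4+, Rh3, ... (list truncated; more exist).
White has legal moves and is not in check → neither.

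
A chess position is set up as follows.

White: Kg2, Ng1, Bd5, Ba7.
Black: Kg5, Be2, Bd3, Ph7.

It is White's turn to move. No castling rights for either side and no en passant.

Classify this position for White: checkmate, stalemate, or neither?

neither

White to move; white king on g2.
In check: no.
Legal moves for White include: Bb8, Bb6, Bc5, Bd4, Be3+, Bf2, Bg8, Ba8, Bf7, Bb7, Be6, Bc6, Be4, Bc4, Bf3, Bb3, Ba2, Kh3, ... (list truncated; more exist).
White has legal moves and is not in check → neither.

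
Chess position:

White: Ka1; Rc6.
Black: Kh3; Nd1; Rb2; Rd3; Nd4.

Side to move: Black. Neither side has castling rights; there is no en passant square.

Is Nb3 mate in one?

yes

After Nb3: white king on a1; in check: yes, from the black knight on b3.
King squares — b1: attacked by Rb2; a2: attacked by Rb2; b2: attacked by Nd1.
White has no legal moves → checkmate.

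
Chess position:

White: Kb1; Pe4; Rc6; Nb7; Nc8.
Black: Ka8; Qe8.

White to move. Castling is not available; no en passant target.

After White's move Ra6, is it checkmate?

no

After Ra6: black king on a8; in check: yes, from the white rook on a6.
Black has 2 legal replies: Kb8, Kxb7.
In check but a legal move exists → not checkmate.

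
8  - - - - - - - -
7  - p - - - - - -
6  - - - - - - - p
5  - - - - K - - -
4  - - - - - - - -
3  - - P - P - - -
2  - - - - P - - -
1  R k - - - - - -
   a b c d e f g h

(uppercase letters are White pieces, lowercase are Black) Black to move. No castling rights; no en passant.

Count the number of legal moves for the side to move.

Black to move; king on b1.
In check: yes, from the white rook on a1.
Legal moves: Kc2, Kb2, Kxa1.
Count: 3.

3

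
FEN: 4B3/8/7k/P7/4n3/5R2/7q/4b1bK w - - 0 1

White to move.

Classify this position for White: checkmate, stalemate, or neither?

White to move; white king on h1.
In check: yes, from the black queen on h2.
King squares — g1: attacked by Qh2; g2: attacked by Qh2; h2: attacked by Bg1.
Legal moves for White: none.
In check with no legal moves → checkmate.

checkmate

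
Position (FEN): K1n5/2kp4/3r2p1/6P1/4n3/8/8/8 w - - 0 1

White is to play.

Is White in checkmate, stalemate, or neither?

White to move; white king on a8.
In check: no.
King squares — a7: attacked by Nc8; b7: attacked by Kc7; b8: attacked by Kc7.
Legal moves for White: none.
Not in check and no legal moves → stalemate.

stalemate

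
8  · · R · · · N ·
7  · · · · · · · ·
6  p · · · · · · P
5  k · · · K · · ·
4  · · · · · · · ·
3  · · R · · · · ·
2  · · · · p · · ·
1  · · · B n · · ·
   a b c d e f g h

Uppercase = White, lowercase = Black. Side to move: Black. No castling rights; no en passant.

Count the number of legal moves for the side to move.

11

Black to move; king on a5.
In check: no.
Legal moves: Kb6, Kb5, Kb4, Nf3+, Nd3+, Ng2, Nc2, exd1=Q, exd1=R, exd1=B, exd1=N.
Count: 11.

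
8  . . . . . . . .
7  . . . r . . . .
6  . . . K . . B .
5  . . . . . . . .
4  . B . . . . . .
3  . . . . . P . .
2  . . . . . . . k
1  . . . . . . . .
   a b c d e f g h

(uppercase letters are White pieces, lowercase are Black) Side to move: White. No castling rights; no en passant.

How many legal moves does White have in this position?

White to move; king on d6.
In check: yes, from the black rook on d7.
Legal moves: Kxd7, Ke6, Kc6, Ke5, Kc5.
Count: 5.

5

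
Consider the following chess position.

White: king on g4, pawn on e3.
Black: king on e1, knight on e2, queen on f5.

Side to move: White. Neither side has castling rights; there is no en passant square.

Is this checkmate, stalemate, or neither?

neither

White to move; white king on g4.
In check: yes, from the black queen on f5.
King squares — f3: attacked by Qf5; g3: attacked by Ne2; h3: attacked by Qf5; f4: attacked by Ne2; h4: available; f5: available; g5: attacked by Qf5; h5: attacked by Qf5.
Legal moves for White: Kxf5, Kh4.
White is in check but has 2 legal moves → neither.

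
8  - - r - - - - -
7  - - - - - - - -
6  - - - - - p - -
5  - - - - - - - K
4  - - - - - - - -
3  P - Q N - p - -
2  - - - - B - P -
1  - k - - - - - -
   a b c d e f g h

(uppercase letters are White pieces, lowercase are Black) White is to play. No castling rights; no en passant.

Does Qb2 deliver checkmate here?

After Qb2: black king on b1; in check: yes, from the white queen on b2.
King squares — a1: attacked by Qb2; c1: attacked by Qb2; a2: attacked by Qb2; b2: attacked by Nd3; c2: attacked by Qb2.
Black has no legal moves → checkmate.

yes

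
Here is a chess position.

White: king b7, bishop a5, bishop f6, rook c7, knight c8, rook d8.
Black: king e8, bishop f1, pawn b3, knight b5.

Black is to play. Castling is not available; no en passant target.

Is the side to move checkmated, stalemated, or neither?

Black to move; black king on e8.
In check: yes, from the white rook on d8.
King squares — d7: attacked by Rc7; e7: attacked by Bf6; f7: attacked by Rc7; d8: attacked by Bf6; f8: attacked by Rd8.
Legal moves for Black: none.
In check with no legal moves → checkmate.

checkmate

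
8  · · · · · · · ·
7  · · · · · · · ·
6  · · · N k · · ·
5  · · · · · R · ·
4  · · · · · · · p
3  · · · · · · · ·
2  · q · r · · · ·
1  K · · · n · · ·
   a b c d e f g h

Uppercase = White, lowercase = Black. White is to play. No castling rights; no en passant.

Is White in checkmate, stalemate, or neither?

White to move; white king on a1.
In check: yes, from the black queen on b2.
King squares — b1: attacked by Qb2; a2: attacked by Qb2; b2: attacked by Rd2.
Legal moves for White: none.
In check with no legal moves → checkmate.

checkmate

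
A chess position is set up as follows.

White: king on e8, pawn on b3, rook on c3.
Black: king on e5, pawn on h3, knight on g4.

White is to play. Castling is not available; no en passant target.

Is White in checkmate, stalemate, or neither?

neither

White to move; white king on e8.
In check: no.
Legal moves for White: Kf8, Kd8, Kf7, Ke7, Kd7, Rc8, Rc7, Rc6, Rc5+, Rc4, Rxh3, Rg3, Rf3, Re3+, Rd3, Rc2, Rc1, b4.
White has 18 legal moves and is not in check → neither.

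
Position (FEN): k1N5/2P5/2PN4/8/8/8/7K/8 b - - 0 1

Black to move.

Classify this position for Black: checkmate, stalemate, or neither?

stalemate

Black to move; black king on a8.
In check: no.
King squares — a7: attacked by Nc8; b7: attacked by Pc6; b8: attacked by Pc7.
Legal moves for Black: none.
Not in check and no legal moves → stalemate.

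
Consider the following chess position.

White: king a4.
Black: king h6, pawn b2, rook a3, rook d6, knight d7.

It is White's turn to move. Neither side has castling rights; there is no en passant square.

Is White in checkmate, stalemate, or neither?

neither

White to move; white king on a4.
In check: yes, from the black rook on a3.
King squares — a3: available; b3: attacked by Ra3; b4: available; a5: attacked by Ra3; b5: available.
Legal moves for White: Kb5, Kb4, Kxa3.
White is in check but has 3 legal moves → neither.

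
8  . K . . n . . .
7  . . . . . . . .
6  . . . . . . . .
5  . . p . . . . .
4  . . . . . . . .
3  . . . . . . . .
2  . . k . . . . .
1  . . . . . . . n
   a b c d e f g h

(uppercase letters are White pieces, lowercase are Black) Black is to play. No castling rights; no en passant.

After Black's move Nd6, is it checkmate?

no

After Nd6: white king on b8; in check: no.
White is not in check, so this cannot be checkmate.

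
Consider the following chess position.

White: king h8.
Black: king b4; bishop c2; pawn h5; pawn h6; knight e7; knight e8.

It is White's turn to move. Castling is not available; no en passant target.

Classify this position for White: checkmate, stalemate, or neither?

stalemate

White to move; white king on h8.
In check: no.
King squares — g7: attacked by Ne8; h7: attacked by Bc2; g8: attacked by Ne7.
Legal moves for White: none.
Not in check and no legal moves → stalemate.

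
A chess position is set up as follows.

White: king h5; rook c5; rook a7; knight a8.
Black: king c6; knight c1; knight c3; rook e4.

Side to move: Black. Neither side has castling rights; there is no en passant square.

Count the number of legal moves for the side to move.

2

Black to move; king on c6.
In check: yes, from the white rook on c5.
Legal moves: Kd6, Kxc5.
Count: 2.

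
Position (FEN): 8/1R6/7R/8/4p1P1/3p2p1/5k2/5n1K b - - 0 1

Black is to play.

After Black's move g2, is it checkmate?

yes

After g2: white king on h1; in check: yes, from the black pawn on g2.
King squares — g1: attacked by Kf2; g2: attacked by Kf2; h2: attacked by Nf1.
White has no legal moves → checkmate.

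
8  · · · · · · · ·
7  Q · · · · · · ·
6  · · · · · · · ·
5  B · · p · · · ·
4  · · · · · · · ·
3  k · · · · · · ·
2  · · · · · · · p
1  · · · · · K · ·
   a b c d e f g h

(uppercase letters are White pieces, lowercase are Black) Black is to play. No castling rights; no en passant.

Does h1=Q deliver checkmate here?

After h1=Q: white king on f1; in check: yes, from the black queen on h1.
White has 3 legal replies: Kf2, Ke2, Qg1.
In check but a legal move exists → not checkmate.

no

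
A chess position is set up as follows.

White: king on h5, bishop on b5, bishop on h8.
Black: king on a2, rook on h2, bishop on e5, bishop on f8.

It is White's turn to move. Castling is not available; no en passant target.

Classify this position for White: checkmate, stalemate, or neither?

White to move; white king on h5.
In check: yes, from the black rook on h2.
King squares — g4: available; h4: attacked by Rh2; g5: available; g6: available; h6: attacked by Rh2.
Legal moves for White: Kg6, Kg5, Kg4.
White is in check but has 3 legal moves → neither.

neither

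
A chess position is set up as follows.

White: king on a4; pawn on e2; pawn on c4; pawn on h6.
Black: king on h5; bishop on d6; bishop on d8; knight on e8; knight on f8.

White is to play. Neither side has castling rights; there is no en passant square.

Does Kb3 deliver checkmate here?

no

After Kb3: black king on h5; in check: no.
Black is not in check, so this cannot be checkmate.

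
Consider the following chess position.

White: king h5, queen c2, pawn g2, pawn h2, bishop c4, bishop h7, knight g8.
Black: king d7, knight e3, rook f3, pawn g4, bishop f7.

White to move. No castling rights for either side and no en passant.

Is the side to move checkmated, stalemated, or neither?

White to move; white king on h5.
In check: yes, from the black bishop on f7.
King squares — g4: attacked by Ne3; h4: available; g5: available; g6: attacked by Bf7; h6: available.
Legal moves for White: Kh6, Kg5, Kh4, Bg6, Bxf7, Qg6.
White is in check but has 6 legal moves → neither.

neither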